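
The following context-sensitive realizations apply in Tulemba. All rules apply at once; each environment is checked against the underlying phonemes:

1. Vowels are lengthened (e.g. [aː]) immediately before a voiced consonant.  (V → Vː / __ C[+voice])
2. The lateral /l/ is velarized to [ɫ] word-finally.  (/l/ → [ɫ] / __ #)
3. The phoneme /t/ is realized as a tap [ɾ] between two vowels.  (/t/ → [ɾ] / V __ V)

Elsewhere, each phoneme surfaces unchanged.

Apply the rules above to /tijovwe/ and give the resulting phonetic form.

/t/ — word-initial; rule 3 does not apply here → [t].
/i/ (between /t/ and /j/) occurs before a voiced consonant → [iː] by rule 1.
/o/ meets the environment for rule 1 (before a voiced consonant) → [oː].
/e/ (word-final): rule 1 targets it, but not before a voiced consonant → unchanged [e].

[tiːjoːvwe]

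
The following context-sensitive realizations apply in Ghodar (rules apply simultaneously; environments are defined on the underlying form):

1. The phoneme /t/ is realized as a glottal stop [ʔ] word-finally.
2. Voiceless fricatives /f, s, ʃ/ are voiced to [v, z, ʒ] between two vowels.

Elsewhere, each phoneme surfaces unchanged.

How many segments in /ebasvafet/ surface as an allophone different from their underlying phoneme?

Segments that undergo a rule: /f/ → [v] (rule 2); /t/ → [ʔ] (rule 1).
All other segments surface unchanged.

2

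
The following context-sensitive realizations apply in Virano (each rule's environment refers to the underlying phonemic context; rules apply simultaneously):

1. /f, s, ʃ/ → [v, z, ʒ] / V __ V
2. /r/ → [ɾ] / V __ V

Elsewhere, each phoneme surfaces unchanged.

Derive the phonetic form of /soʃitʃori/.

/s/ — word-initial; rule 1 does not apply here → [s].
/o/ stays [o].
/ʃ/ (between /o/ and /i/): between two vowels, so rule 1 applies → [ʒ].
/i/ — not in any rule's target class → [i].
/t/ (between /i/ and /ʃ/) is unaffected → [t].
/ʃ/ (between /t/ and /o/) is in the target of rule 1 but the environment (between two vowels) is not met → [ʃ].
/o/ stays [o].
/r/ (between /o/ and /i/): between two vowels, so rule 2 applies → [ɾ].
/i/ stays [i].

[soʒitʃoɾi]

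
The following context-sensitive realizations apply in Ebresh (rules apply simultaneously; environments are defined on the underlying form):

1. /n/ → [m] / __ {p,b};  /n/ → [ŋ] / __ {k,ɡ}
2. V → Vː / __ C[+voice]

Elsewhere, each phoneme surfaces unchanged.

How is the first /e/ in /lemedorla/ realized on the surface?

Rule 2 applies to /e/ (between /l/ and /m/: before a voiced consonant) → [eː].

[eː]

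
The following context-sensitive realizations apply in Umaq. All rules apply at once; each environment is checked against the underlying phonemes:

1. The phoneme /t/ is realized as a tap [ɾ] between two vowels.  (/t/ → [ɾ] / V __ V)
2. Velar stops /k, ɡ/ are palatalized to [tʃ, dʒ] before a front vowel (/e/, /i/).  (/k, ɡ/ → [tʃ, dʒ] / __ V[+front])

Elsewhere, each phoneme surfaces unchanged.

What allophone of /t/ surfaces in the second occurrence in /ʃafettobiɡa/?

[t]

/t/ (between /t/ and /o/) fails the environment for rule 1, so it stays [t].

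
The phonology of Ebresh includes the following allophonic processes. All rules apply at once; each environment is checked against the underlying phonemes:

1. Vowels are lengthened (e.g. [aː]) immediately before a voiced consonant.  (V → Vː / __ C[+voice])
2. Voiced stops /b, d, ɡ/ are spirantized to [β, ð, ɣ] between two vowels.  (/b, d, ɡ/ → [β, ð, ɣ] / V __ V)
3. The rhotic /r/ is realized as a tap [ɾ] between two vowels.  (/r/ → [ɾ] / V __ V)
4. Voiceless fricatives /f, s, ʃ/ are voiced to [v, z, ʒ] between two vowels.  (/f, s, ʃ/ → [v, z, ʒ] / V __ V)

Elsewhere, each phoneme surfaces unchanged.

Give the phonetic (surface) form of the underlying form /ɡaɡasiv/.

/ɡ/ (word-initial): rule 2 targets it, but not between two vowels → unchanged [ɡ].
/a/ — between /ɡ/ and /ɡ/, before a voiced consonant — surfaces as [aː] (rule 1).
/ɡ/ (between /a/ and /a/): between two vowels, so rule 2 applies → [ɣ].
/a/ (between /ɡ/ and /s/) fails the environment for rule 1, so it stays [a].
/s/ — between /a/ and /i/, between two vowels — surfaces as [z] (rule 4).
Rule 1 applies to /i/ (between /s/ and /v/: before a voiced consonant) → [iː].
/v/ stays [v].

[ɡaːɣaziːv]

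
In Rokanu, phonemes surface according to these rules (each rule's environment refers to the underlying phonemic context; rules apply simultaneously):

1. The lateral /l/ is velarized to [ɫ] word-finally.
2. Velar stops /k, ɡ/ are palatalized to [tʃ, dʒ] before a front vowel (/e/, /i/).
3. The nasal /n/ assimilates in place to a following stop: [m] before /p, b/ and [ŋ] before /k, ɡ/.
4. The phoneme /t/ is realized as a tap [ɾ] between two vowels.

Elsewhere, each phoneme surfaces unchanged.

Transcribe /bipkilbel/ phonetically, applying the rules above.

[biptʃilbeɫ]

Rule 2 applies to /k/ (between /p/ and /i/: before a front vowel) → [tʃ].
/l/ (between /i/ and /b/): rule 1 targets it, but not word-finally → unchanged [l].
Rule 1 applies to /l/ (word-final: word-finally) → [ɫ].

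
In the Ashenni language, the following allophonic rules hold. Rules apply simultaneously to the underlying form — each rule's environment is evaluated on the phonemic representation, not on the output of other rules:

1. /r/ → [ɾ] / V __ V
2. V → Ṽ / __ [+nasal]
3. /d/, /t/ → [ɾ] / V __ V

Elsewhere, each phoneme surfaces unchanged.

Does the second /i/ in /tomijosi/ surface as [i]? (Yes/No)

/i/ (word-final) fails the environment for rule 2, so it stays [i].
The actual realization is [i], which matches [i].

Yes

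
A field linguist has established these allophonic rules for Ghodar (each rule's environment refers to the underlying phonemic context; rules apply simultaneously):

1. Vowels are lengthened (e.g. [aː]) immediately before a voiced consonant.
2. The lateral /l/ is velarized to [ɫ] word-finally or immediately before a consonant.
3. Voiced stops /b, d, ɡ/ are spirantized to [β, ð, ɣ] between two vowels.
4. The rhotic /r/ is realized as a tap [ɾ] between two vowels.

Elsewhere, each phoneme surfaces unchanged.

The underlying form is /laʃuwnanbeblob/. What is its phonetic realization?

/l/ (word-initial) fails the environment for rule 2, so it stays [l].
/a/ (between /l/ and /ʃ/): rule 1 targets it, but not before a voiced consonant → unchanged [a].
/ʃ/ — not in any rule's target class → [ʃ].
/u/ (between /ʃ/ and /w/): before a voiced consonant, so rule 1 applies → [uː].
/w/ (between /u/ and /n/) is unaffected → [w].
/n/ — not in any rule's target class → [n].
/a/ meets the environment for rule 1 (before a voiced consonant) → [aː].
/n/ — not in any rule's target class → [n].
/b/ (between /n/ and /e/) fails the environment for rule 3, so it stays [b].
/e/ meets the environment for rule 1 (before a voiced consonant) → [eː].
/b/ (between /e/ and /l/) fails the environment for rule 3, so it stays [b].
/l/ (between /b/ and /o/): rule 2 targets it, but not word-finally or immediately before a consonant → unchanged [l].
/o/ meets the environment for rule 1 (before a voiced consonant) → [oː].
/b/ (word-final) fails the environment for rule 3, so it stays [b].

[laʃuːwnaːnbeːbloːb]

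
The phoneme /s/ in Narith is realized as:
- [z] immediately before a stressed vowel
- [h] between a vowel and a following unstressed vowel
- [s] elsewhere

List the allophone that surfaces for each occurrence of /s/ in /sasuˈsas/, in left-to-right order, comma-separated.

[s], [h], [z], [s]

Occurrence 1 (position 1): no conditioning environment matches → elsewhere allophone [s].
Occurrence 2 (position 3): between a vowel and a following unstressed vowel → [h].
Occurrence 3 (position 5): immediately before a stressed vowel → [z].
Occurrence 4 (position 7): no conditioning environment matches → elsewhere allophone [s].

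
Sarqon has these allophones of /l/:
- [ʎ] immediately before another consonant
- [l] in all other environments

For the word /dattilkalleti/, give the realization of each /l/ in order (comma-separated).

[ʎ], [ʎ], [l]

Occurrence 1 (position 6): immediately before another consonant → [ʎ].
Occurrence 2 (position 9): immediately before another consonant → [ʎ].
Occurrence 3 (position 10): no conditioning environment matches → elsewhere allophone [l].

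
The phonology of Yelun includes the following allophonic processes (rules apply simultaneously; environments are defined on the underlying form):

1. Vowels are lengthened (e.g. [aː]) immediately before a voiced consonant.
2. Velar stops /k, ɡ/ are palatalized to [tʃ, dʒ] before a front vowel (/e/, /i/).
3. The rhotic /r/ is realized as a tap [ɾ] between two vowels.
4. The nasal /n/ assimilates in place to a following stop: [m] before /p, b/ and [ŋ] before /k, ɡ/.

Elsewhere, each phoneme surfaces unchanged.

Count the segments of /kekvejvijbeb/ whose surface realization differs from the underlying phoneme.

Segments that undergo a rule: /k/ → [tʃ] (rule 2); /e/ → [eː] (rule 1); /i/ → [iː] (rule 1); /e/ → [eː] (rule 1).
All other segments surface unchanged.

4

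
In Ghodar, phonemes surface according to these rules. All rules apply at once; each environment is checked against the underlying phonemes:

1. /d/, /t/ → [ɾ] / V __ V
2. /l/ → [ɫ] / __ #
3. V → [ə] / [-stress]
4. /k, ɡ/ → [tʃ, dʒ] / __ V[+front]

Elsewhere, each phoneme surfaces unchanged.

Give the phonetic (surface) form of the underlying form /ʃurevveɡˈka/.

/ʃ/ (word-initial) is unaffected → [ʃ].
/u/ — between /ʃ/ and /r/, in an unstressed syllable — surfaces as [ə] (rule 3).
/r/ (between /u/ and /e/) is unaffected → [r].
/e/ meets the environment for rule 3 (in an unstressed syllable) → [ə].
/v/ stays [v].
/v/ — not in any rule's target class → [v].
Rule 3 applies to /e/ (between /v/ and /ɡ/: in an unstressed syllable) → [ə].
/ɡ/ (between /e/ and /k/): rule 4 targets it, but not before a front vowel → unchanged [ɡ].
/k/ (between /ɡ/ and /a/) fails the environment for rule 4, so it stays [k].
/a/ (word-final) fails the environment for rule 3, so it stays [a].

[ʃərəvvəɡˈka]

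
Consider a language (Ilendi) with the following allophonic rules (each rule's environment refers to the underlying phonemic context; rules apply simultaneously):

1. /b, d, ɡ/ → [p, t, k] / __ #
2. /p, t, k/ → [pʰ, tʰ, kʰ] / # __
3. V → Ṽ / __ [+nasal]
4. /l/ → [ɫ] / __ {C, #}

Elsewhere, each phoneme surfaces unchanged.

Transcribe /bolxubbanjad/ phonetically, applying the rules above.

/b/ — word-initial; rule 1 does not apply here → [b].
/o/ — between /b/ and /l/; rule 3 does not apply here → [o].
/l/ — between /o/ and /x/, word-finally or immediately before a consonant — surfaces as [ɫ] (rule 4).
/x/ (between /l/ and /u/): no rule targets it → [x].
/u/ — between /x/ and /b/; rule 3 does not apply here → [u].
/b/ — between /u/ and /b/; rule 1 does not apply here → [b].
/b/ (between /b/ and /a/): rule 1 targets it, but not word-finally → unchanged [b].
/a/ (between /b/ and /n/) occurs before a nasal consonant → [ã] by rule 3.
/n/ stays [n].
/j/ (between /n/ and /a/) is unaffected → [j].
/a/ — between /j/ and /d/; rule 3 does not apply here → [a].
/d/ meets the environment for rule 1 (word-finally) → [t].

[boɫxubbãnjat]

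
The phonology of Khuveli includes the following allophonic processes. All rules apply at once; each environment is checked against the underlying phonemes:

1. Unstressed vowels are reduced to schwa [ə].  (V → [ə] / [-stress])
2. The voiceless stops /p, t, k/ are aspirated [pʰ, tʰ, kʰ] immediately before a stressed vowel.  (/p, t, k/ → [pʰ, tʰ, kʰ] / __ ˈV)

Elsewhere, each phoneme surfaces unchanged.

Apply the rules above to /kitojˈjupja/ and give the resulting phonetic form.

/k/ (word-initial) fails the environment for rule 2, so it stays [k].
/i/ — between /k/ and /t/, in an unstressed syllable — surfaces as [ə] (rule 1).
/t/ — between /i/ and /o/; rule 2 does not apply here → [t].
/o/ — between /t/ and /j/, in an unstressed syllable — surfaces as [ə] (rule 1).
/j/ (between /o/ and /j/): no rule targets it → [j].
/j/ (between /j/ and /u/) is unaffected → [j].
/u/ (between /j/ and /p/) is in the target of rule 1 but the environment (in an unstressed syllable) is not met → [u].
/p/ (between /u/ and /j/) is in the target of rule 2 but the environment (immediately before a stressed vowel) is not met → [p].
/j/ stays [j].
/a/ — word-final, in an unstressed syllable — surfaces as [ə] (rule 1).

[kətəjˈjupjə]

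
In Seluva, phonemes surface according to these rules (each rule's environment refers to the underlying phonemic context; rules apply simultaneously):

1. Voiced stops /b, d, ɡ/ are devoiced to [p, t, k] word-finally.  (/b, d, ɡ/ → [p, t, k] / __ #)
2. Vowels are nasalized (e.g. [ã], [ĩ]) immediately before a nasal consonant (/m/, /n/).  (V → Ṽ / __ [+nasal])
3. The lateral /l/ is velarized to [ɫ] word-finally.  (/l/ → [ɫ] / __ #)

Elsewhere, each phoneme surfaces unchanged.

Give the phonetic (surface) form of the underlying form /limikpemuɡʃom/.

/l/ (word-initial) is in the target of rule 3 but the environment (word-finally) is not met → [l].
Rule 2 applies to /i/ (between /l/ and /m/: before a nasal consonant) → [ĩ].
/m/ (between /i/ and /i/): no rule targets it → [m].
/i/ (between /m/ and /k/) is in the target of rule 2 but the environment (before a nasal consonant) is not met → [i].
/k/ stays [k].
/p/ stays [p].
/e/ — between /p/ and /m/, before a nasal consonant — surfaces as [ẽ] (rule 2).
/m/ stays [m].
/u/ — between /m/ and /ɡ/; rule 2 does not apply here → [u].
/ɡ/ — between /u/ and /ʃ/; rule 1 does not apply here → [ɡ].
/ʃ/ stays [ʃ].
Rule 2 applies to /o/ (between /ʃ/ and /m/: before a nasal consonant) → [õ].
/m/ (word-final): no rule targets it → [m].

[lĩmikpẽmuɡʃõm]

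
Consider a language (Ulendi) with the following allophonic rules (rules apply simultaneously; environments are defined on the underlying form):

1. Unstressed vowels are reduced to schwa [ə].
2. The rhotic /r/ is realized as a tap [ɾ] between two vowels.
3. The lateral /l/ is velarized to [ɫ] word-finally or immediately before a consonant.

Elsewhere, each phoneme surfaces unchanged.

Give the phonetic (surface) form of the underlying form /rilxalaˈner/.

/r/ — word-initial; rule 2 does not apply here → [r].
/i/ meets the environment for rule 1 (in an unstressed syllable) → [ə].
/l/ (between /i/ and /x/): word-finally or immediately before a consonant, so rule 3 applies → [ɫ].
/x/ (between /l/ and /a/): no rule targets it → [x].
/a/ (between /x/ and /l/): in an unstressed syllable, so rule 1 applies → [ə].
/l/ (between /a/ and /a/) fails the environment for rule 3, so it stays [l].
Rule 1 applies to /a/ (between /l/ and /n/: in an unstressed syllable) → [ə].
/n/ — not in any rule's target class → [n].
/e/ (between /n/ and /r/): rule 1 targets it, but not in an unstressed syllable → unchanged [e].
/r/ — word-final; rule 2 does not apply here → [r].

[rəɫxələˈner]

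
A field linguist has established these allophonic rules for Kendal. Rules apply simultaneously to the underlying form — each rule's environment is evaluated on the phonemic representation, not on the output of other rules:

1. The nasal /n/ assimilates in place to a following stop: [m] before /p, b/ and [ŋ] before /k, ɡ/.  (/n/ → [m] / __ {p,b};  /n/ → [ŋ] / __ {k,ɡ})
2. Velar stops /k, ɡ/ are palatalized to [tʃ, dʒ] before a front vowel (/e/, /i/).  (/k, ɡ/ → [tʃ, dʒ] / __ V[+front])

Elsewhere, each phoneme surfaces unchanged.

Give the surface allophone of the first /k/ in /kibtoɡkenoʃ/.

/k/ (word-initial) occurs before a front vowel → [tʃ] by rule 2.

[tʃ]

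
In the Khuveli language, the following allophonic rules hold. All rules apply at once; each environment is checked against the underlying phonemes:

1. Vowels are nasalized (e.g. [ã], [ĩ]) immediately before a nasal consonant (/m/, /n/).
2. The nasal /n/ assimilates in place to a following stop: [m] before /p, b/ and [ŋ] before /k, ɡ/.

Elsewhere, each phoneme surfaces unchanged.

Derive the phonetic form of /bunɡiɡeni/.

[bũŋɡiɡẽni]

/b/ (word-initial): no rule targets it → [b].
/u/ — between /b/ and /n/, before a nasal consonant — surfaces as [ũ] (rule 1).
Rule 2 applies to /n/ (between /u/ and /ɡ/: before a labial or velar stop) → [ŋ].
/ɡ/ stays [ɡ].
/i/ (between /ɡ/ and /ɡ/): rule 1 targets it, but not before a nasal consonant → unchanged [i].
/ɡ/ stays [ɡ].
/e/ meets the environment for rule 1 (before a nasal consonant) → [ẽ].
/n/ (between /e/ and /i/) is in the target of rule 2 but the environment (before a labial or velar stop) is not met → [n].
/i/ (word-final) is in the target of rule 1 but the environment (before a nasal consonant) is not met → [i].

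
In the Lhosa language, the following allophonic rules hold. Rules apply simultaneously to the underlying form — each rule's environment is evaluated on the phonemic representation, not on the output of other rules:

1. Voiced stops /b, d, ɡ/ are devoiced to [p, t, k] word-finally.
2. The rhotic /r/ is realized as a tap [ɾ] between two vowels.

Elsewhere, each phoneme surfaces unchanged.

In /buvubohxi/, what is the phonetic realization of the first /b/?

[b]

/b/ (word-initial) fails the environment for rule 1, so it stays [b].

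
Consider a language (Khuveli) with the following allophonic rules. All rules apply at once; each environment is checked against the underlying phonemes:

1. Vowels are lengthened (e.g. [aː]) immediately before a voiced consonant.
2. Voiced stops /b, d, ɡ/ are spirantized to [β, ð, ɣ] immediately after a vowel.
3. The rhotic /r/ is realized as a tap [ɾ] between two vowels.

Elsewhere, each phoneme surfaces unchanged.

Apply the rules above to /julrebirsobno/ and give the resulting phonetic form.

/u/ (between /j/ and /l/): before a voiced consonant, so rule 1 applies → [uː].
/r/ (between /l/ and /e/) is in the target of rule 3 but the environment (between two vowels) is not met → [r].
Rule 1 applies to /e/ (between /r/ and /b/: before a voiced consonant) → [eː].
/b/ (between /e/ and /i/) occurs immediately after a vowel → [β] by rule 2.
/i/ meets the environment for rule 1 (before a voiced consonant) → [iː].
/r/ (between /i/ and /s/) fails the environment for rule 3, so it stays [r].
/o/ meets the environment for rule 1 (before a voiced consonant) → [oː].
/b/ meets the environment for rule 2 (immediately after a vowel) → [β].
/o/ (word-final): rule 1 targets it, but not before a voiced consonant → unchanged [o].

[juːlreːβiːrsoːβno]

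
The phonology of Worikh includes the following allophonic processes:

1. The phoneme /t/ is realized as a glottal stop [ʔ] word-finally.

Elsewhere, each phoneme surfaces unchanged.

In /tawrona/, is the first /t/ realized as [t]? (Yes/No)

Yes

/t/ (word-initial) is in the target of rule 1 but the environment (word-finally) is not met → [t].
The actual realization is [t], which matches [t].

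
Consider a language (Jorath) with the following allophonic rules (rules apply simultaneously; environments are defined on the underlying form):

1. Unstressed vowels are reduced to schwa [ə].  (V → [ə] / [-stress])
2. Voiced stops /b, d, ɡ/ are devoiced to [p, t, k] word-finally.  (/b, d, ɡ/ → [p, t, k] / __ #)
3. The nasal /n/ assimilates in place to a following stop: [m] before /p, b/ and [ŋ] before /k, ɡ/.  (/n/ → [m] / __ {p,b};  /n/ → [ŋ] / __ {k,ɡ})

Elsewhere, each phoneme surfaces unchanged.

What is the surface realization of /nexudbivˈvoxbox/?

[nəxədbəvˈvoxbəx]

/n/ (word-initial) fails the environment for rule 3, so it stays [n].
/e/ — between /n/ and /x/, in an unstressed syllable — surfaces as [ə] (rule 1).
/x/ (between /e/ and /u/) is unaffected → [x].
/u/ (between /x/ and /d/) occurs in an unstressed syllable → [ə] by rule 1.
/d/ — between /u/ and /b/; rule 2 does not apply here → [d].
/b/ (between /d/ and /i/): rule 2 targets it, but not word-finally → unchanged [b].
Rule 1 applies to /i/ (between /b/ and /v/: in an unstressed syllable) → [ə].
/v/ stays [v].
/v/ — not in any rule's target class → [v].
/o/ — between /v/ and /x/; rule 1 does not apply here → [o].
/x/ — not in any rule's target class → [x].
/b/ (between /x/ and /o/): rule 2 targets it, but not word-finally → unchanged [b].
/o/ (between /b/ and /x/) occurs in an unstressed syllable → [ə] by rule 1.
/x/ — not in any rule's target class → [x].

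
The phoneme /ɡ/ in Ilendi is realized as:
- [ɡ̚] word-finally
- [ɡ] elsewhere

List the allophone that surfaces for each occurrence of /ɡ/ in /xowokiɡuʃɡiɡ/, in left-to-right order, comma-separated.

[ɡ], [ɡ], [ɡ̚]

Occurrence 1 (position 7): no conditioning environment matches → elsewhere allophone [ɡ].
Occurrence 2 (position 10): no conditioning environment matches → elsewhere allophone [ɡ].
Occurrence 3 (position 12): word-finally → [ɡ̚].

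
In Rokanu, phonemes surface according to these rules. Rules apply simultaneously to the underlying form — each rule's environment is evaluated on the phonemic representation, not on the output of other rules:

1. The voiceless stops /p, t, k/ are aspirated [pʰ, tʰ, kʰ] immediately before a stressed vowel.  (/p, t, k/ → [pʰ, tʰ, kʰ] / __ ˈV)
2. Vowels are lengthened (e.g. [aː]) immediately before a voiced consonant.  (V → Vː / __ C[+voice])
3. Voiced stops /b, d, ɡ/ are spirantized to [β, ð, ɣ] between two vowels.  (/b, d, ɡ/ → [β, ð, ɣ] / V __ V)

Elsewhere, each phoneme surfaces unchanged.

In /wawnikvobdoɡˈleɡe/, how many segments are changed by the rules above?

5

Segments that undergo a rule: /a/ → [aː] (rule 2); /o/ → [oː] (rule 2); /o/ → [oː] (rule 2); /e/ → [eː] (rule 2); /ɡ/ → [ɣ] (rule 3).
All other segments surface unchanged.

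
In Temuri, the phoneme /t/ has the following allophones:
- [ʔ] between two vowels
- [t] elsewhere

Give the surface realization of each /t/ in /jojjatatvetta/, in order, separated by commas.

[ʔ], [t], [t], [t]

Occurrence 1 (position 6): between two vowels → [ʔ].
Occurrence 2 (position 8): no conditioning environment matches → elsewhere allophone [t].
Occurrence 3 (position 11): no conditioning environment matches → elsewhere allophone [t].
Occurrence 4 (position 12): no conditioning environment matches → elsewhere allophone [t].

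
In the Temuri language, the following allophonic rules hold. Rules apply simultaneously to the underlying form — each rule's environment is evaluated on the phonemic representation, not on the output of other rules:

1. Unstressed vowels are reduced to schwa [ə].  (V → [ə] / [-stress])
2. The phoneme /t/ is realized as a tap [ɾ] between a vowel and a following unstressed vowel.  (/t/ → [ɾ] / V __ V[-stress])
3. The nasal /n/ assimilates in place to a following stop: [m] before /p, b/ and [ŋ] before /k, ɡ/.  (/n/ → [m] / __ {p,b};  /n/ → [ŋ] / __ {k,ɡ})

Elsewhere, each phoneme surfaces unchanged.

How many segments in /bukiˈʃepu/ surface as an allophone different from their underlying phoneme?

3

Segments that undergo a rule: /u/ → [ə] (rule 1); /i/ → [ə] (rule 1); /u/ → [ə] (rule 1).
All other segments surface unchanged.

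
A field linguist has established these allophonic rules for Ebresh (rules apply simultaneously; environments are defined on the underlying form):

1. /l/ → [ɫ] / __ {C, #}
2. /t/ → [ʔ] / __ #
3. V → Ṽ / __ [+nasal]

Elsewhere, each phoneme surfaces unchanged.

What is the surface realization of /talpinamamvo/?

[taɫpĩnãmãmvo]

/t/ (word-initial) is in the target of rule 2 but the environment (word-finally) is not met → [t].
/a/ (between /t/ and /l/) is in the target of rule 3 but the environment (before a nasal consonant) is not met → [a].
/l/ (between /a/ and /p/): word-finally or immediately before a consonant, so rule 1 applies → [ɫ].
/p/ (between /l/ and /i/) is unaffected → [p].
/i/ meets the environment for rule 3 (before a nasal consonant) → [ĩ].
/n/ (between /i/ and /a/): no rule targets it → [n].
/a/ meets the environment for rule 3 (before a nasal consonant) → [ã].
/m/ stays [m].
/a/ — between /m/ and /m/, before a nasal consonant — surfaces as [ã] (rule 3).
/m/ (between /a/ and /v/) is unaffected → [m].
/v/ (between /m/ and /o/): no rule targets it → [v].
/o/ (word-final) fails the environment for rule 3, so it stays [o].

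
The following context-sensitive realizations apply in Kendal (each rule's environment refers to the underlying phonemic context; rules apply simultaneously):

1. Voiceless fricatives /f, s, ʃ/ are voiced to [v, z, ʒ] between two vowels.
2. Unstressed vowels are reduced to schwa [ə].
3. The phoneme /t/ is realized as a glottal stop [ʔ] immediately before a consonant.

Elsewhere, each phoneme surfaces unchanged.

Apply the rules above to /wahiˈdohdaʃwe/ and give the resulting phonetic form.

[wəhəˈdohdəʃwə]

/w/ — not in any rule's target class → [w].
/a/ (between /w/ and /h/) occurs in an unstressed syllable → [ə] by rule 2.
/h/ (between /a/ and /i/) is unaffected → [h].
/i/ (between /h/ and /d/): in an unstressed syllable, so rule 2 applies → [ə].
/d/ — not in any rule's target class → [d].
/o/ (between /d/ and /h/): rule 2 targets it, but not in an unstressed syllable → unchanged [o].
/h/ (between /o/ and /d/) is unaffected → [h].
/d/ — not in any rule's target class → [d].
/a/ meets the environment for rule 2 (in an unstressed syllable) → [ə].
/ʃ/ (between /a/ and /w/) fails the environment for rule 1, so it stays [ʃ].
/w/ (between /ʃ/ and /e/) is unaffected → [w].
/e/ (word-final): in an unstressed syllable, so rule 2 applies → [ə].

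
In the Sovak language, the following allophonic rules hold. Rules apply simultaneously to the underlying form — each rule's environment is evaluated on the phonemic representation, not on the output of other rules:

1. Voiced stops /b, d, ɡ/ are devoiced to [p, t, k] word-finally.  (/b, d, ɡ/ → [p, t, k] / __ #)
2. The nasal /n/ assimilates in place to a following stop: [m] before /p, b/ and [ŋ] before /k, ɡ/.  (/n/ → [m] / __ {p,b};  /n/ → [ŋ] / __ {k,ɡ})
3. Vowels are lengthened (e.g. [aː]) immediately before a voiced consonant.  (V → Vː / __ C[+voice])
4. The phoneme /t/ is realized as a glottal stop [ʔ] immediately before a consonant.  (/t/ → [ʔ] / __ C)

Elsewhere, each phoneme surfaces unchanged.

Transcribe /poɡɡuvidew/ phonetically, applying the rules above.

/p/ stays [p].
/o/ meets the environment for rule 3 (before a voiced consonant) → [oː].
/ɡ/ (between /o/ and /ɡ/) is in the target of rule 1 but the environment (word-finally) is not met → [ɡ].
/ɡ/ (between /ɡ/ and /u/): rule 1 targets it, but not word-finally → unchanged [ɡ].
/u/ (between /ɡ/ and /v/): before a voiced consonant, so rule 3 applies → [uː].
/v/ (between /u/ and /i/): no rule targets it → [v].
/i/ meets the environment for rule 3 (before a voiced consonant) → [iː].
/d/ (between /i/ and /e/) fails the environment for rule 1, so it stays [d].
/e/ (between /d/ and /w/) occurs before a voiced consonant → [eː] by rule 3.
/w/ (word-final) is unaffected → [w].

[poːɡɡuːviːdeːw]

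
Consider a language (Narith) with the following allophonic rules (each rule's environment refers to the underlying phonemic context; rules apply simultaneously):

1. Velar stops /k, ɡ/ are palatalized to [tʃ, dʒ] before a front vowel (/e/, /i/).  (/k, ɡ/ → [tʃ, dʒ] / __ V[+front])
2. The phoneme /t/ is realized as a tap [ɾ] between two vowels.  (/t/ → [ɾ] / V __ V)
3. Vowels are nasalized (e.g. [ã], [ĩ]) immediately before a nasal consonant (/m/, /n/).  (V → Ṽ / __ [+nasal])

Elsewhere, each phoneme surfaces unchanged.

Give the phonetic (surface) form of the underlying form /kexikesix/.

/k/ (word-initial) occurs before a front vowel → [tʃ] by rule 1.
/e/ (between /k/ and /x/): rule 3 targets it, but not before a nasal consonant → unchanged [e].
/x/ (between /e/ and /i/) is unaffected → [x].
/i/ (between /x/ and /k/) is in the target of rule 3 but the environment (before a nasal consonant) is not met → [i].
Rule 1 applies to /k/ (between /i/ and /e/: before a front vowel) → [tʃ].
/e/ (between /k/ and /s/): rule 3 targets it, but not before a nasal consonant → unchanged [e].
/s/ stays [s].
/i/ (between /s/ and /x/) fails the environment for rule 3, so it stays [i].
/x/ (word-final) is unaffected → [x].

[tʃexitʃesix]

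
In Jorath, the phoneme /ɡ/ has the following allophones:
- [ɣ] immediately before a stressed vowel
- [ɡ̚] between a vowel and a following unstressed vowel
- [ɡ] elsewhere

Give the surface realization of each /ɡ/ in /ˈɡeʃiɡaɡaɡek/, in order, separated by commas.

Occurrence 1 (position 1): immediately before a stressed vowel → [ɣ].
Occurrence 2 (position 5): between a vowel and a following unstressed vowel → [ɡ̚].
Occurrence 3 (position 7): between a vowel and a following unstressed vowel → [ɡ̚].
Occurrence 4 (position 9): between a vowel and a following unstressed vowel → [ɡ̚].

[ɣ], [ɡ̚], [ɡ̚], [ɡ̚]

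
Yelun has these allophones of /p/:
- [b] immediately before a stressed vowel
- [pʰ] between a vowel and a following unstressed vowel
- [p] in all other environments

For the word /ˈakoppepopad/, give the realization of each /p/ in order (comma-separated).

[p], [p], [pʰ], [pʰ]

Occurrence 1 (position 4): no conditioning environment matches → elsewhere allophone [p].
Occurrence 2 (position 5): no conditioning environment matches → elsewhere allophone [p].
Occurrence 3 (position 7): between a vowel and a following unstressed vowel → [pʰ].
Occurrence 4 (position 9): between a vowel and a following unstressed vowel → [pʰ].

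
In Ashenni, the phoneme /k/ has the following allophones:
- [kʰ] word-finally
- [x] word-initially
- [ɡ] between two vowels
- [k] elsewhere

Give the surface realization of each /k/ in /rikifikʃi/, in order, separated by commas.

[ɡ], [k]

Occurrence 1 (position 3): between two vowels → [ɡ].
Occurrence 2 (position 7): no conditioning environment matches → elsewhere allophone [k].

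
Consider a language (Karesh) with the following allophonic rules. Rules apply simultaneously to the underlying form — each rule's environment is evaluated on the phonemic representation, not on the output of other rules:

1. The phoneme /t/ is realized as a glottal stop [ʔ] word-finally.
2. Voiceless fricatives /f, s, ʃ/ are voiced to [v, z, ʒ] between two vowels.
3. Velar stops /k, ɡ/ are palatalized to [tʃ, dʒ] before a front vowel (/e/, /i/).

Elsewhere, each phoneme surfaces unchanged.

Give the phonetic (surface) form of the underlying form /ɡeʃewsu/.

[dʒeʒewsu]

/ɡ/ meets the environment for rule 3 (before a front vowel) → [dʒ].
/ʃ/ — between /e/ and /e/, between two vowels — surfaces as [ʒ] (rule 2).
/s/ (between /w/ and /u/): rule 2 targets it, but not between two vowels → unchanged [s].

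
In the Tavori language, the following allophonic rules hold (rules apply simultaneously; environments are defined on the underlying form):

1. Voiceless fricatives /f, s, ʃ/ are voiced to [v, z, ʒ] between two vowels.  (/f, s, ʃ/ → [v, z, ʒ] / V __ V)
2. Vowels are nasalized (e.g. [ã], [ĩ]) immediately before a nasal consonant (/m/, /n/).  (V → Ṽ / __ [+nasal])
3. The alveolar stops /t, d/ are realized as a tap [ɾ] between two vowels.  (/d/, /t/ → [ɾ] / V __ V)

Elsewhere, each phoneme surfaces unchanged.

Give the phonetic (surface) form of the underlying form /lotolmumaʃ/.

[loɾolmũmaʃ]

/l/ — not in any rule's target class → [l].
/o/ — between /l/ and /t/; rule 2 does not apply here → [o].
/t/ meets the environment for rule 3 (between two vowels) → [ɾ].
/o/ (between /t/ and /l/): rule 2 targets it, but not before a nasal consonant → unchanged [o].
/l/ (between /o/ and /m/): no rule targets it → [l].
/m/ stays [m].
/u/ — between /m/ and /m/, before a nasal consonant — surfaces as [ũ] (rule 2).
/m/ stays [m].
/a/ (between /m/ and /ʃ/) fails the environment for rule 2, so it stays [a].
/ʃ/ (word-final) is in the target of rule 1 but the environment (between two vowels) is not met → [ʃ].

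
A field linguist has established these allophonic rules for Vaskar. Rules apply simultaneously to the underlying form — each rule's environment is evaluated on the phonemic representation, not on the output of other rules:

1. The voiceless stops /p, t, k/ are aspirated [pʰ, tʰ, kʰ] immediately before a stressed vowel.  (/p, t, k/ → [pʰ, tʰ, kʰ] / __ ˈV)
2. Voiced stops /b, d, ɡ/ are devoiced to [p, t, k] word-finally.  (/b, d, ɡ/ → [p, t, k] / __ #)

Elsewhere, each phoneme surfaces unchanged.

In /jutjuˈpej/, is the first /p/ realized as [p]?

/p/ (between /u/ and /e/) occurs immediately before a stressed vowel → [pʰ] by rule 1.
The actual realization is [pʰ], not [p].

No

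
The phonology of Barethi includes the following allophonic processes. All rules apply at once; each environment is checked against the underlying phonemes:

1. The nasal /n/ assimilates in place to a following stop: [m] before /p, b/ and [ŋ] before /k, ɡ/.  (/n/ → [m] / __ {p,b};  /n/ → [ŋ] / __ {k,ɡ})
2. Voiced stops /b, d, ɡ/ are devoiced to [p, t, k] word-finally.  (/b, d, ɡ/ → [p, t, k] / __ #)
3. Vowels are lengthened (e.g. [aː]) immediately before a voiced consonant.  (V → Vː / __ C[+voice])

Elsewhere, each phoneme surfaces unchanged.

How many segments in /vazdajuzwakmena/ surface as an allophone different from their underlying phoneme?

4

Segments that undergo a rule: /a/ → [aː] (rule 3); /a/ → [aː] (rule 3); /u/ → [uː] (rule 3); /e/ → [eː] (rule 3).
All other segments surface unchanged.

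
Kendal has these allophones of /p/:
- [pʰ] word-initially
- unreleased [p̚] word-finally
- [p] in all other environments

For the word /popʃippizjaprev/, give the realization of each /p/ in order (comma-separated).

[pʰ], [p], [p], [p], [p]

Occurrence 1 (position 1): word-initially → [pʰ].
Occurrence 2 (position 3): no conditioning environment matches → elsewhere allophone [p].
Occurrence 3 (position 6): no conditioning environment matches → elsewhere allophone [p].
Occurrence 4 (position 7): no conditioning environment matches → elsewhere allophone [p].
Occurrence 5 (position 12): no conditioning environment matches → elsewhere allophone [p].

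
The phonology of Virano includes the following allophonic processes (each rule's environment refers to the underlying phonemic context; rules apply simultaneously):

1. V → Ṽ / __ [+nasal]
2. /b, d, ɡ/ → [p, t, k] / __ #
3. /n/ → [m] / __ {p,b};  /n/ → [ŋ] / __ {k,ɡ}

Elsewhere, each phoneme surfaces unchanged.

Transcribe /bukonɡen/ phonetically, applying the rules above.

[bukõŋɡẽn]

/b/ — word-initial; rule 2 does not apply here → [b].
/u/ (between /b/ and /k/): rule 1 targets it, but not before a nasal consonant → unchanged [u].
/k/ (between /u/ and /o/) is unaffected → [k].
/o/ meets the environment for rule 1 (before a nasal consonant) → [õ].
/n/ (between /o/ and /ɡ/) occurs before a labial or velar stop → [ŋ] by rule 3.
/ɡ/ (between /n/ and /e/): rule 2 targets it, but not word-finally → unchanged [ɡ].
/e/ — between /ɡ/ and /n/, before a nasal consonant — surfaces as [ẽ] (rule 1).
/n/ (word-final) fails the environment for rule 3, so it stays [n].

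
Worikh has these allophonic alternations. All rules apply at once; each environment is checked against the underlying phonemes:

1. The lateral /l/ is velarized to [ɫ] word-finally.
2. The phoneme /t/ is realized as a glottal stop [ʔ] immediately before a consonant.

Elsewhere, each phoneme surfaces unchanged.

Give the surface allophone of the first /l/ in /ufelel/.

[l]

/l/ (between /e/ and /e/) fails the environment for rule 1, so it stays [l].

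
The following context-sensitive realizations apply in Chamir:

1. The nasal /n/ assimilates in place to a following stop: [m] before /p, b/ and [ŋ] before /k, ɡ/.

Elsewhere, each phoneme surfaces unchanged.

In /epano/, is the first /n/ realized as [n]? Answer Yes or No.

/n/ (between /a/ and /o/) is in the target of rule 1 but the environment (before a labial or velar stop) is not met → [n].
The actual realization is [n], which matches [n].

Yes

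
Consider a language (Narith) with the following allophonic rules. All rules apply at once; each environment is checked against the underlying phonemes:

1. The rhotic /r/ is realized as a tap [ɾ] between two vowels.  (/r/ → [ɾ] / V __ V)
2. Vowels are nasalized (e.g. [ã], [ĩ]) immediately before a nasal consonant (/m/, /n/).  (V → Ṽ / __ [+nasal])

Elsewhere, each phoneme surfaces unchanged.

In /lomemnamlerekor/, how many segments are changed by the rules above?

Segments that undergo a rule: /o/ → [õ] (rule 2); /e/ → [ẽ] (rule 2); /a/ → [ã] (rule 2); /r/ → [ɾ] (rule 1).
All other segments surface unchanged.

4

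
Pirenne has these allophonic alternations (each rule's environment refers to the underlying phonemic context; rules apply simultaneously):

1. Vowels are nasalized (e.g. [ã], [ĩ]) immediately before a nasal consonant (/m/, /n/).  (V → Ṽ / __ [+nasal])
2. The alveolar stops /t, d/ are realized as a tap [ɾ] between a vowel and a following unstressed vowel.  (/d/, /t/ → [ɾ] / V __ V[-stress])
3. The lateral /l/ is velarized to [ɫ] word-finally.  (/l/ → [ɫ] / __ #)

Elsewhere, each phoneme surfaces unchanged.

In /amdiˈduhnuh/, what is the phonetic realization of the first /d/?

/d/ (between /m/ and /i/) is in the target of rule 2 but the environment (between a vowel and a following unstressed vowel) is not met → [d].

[d]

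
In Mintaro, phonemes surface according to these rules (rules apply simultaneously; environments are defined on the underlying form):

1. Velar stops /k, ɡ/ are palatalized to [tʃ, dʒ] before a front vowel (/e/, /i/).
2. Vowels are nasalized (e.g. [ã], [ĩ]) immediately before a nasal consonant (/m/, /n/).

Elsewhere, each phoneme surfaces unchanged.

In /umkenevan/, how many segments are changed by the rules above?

4

Segments that undergo a rule: /u/ → [ũ] (rule 2); /k/ → [tʃ] (rule 1); /e/ → [ẽ] (rule 2); /a/ → [ã] (rule 2).
All other segments surface unchanged.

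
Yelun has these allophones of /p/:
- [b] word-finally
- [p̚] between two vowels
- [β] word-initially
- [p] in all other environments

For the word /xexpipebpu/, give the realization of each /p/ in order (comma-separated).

[p], [p̚], [p]

Occurrence 1 (position 4): no conditioning environment matches → elsewhere allophone [p].
Occurrence 2 (position 6): between two vowels → [p̚].
Occurrence 3 (position 9): no conditioning environment matches → elsewhere allophone [p].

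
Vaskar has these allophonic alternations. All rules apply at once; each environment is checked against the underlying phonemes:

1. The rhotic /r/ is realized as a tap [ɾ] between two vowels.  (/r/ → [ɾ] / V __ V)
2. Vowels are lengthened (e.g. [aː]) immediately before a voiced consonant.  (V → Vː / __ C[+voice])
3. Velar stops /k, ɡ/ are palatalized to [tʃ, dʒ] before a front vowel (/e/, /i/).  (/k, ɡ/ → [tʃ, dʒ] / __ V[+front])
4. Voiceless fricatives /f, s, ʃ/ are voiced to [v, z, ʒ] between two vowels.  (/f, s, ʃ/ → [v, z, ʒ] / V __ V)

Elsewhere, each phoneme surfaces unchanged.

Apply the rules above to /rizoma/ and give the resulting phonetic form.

[riːzoːma]

/r/ — word-initial; rule 1 does not apply here → [r].
Rule 2 applies to /i/ (between /r/ and /z/: before a voiced consonant) → [iː].
/o/ meets the environment for rule 2 (before a voiced consonant) → [oː].
/a/ (word-final): rule 2 targets it, but not before a voiced consonant → unchanged [a].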